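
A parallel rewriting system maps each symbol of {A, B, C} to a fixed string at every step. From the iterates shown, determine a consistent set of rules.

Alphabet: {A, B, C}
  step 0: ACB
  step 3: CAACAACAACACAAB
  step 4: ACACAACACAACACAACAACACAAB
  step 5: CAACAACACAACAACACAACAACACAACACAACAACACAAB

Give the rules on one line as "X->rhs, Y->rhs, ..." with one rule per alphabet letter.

A->CA, B->AB, C->A

  step 4 ⇒ step 5: ACACAACACAACACAACAACACAAB ⇒ CA·A·CA·A·CA·CA·A·CA·A·CA·CA·A·CA·A·CA·CA·A·CA·CA·A·CA·A·CA·CA·AB
    A ↦ CA
    B ↦ AB
    C ↦ A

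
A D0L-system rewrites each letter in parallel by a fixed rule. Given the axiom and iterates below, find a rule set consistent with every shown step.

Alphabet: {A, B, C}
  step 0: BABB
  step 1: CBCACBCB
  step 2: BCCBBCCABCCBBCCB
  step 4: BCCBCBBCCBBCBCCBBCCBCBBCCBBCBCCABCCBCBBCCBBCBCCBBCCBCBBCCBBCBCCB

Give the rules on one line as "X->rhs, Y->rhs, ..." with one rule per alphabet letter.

  step 1 ⇒ step 2: CBCACBCB ⇒ BC·CB·BC·CA·BC·CB·BC·CB
    A ↦ CA
    B ↦ CB
    C ↦ BC

A->CA, B->CB, C->BC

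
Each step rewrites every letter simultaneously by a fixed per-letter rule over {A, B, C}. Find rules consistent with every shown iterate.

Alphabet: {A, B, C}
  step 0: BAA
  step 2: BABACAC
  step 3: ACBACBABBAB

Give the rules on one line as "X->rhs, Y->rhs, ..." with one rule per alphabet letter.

  step 2 ⇒ step 3: BABACAC ⇒ AC·B·AC·B·AB·B·AB
    A ↦ B
    B ↦ AC
    C ↦ AB

A->B, B->AC, C->AB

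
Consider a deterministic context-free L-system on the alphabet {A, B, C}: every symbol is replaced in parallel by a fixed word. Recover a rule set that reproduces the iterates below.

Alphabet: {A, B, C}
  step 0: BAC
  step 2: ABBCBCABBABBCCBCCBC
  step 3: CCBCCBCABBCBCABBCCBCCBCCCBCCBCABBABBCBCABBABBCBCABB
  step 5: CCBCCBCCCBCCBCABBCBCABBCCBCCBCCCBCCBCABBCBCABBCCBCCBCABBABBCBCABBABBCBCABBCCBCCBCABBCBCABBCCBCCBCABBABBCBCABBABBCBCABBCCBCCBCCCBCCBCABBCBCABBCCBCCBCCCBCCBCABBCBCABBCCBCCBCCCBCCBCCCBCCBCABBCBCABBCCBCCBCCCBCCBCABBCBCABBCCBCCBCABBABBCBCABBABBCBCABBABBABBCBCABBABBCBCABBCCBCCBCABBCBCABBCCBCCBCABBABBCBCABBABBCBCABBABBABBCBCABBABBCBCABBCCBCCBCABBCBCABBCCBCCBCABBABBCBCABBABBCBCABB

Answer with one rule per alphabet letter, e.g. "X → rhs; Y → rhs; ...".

  step 2 ⇒ step 3: ABBCBCABBABBCCBCCBC ⇒ C·CBC·CBC·ABB·CBC·ABB·C·CBC·CBC·C·CBC·CBC·ABB·ABB·CBC·ABB·ABB·CBC·ABB
    A ↦ C
    B ↦ CBC
    C ↦ ABB

A->C, B->CBC, C->ABB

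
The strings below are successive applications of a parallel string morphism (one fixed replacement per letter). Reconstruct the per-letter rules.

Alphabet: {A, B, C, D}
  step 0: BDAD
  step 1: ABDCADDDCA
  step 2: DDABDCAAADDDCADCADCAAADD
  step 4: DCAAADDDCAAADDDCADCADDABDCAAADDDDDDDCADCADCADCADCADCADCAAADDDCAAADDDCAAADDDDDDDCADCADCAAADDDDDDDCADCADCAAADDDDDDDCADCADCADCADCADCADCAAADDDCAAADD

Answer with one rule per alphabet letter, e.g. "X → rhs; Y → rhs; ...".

  step 1 ⇒ step 2: ABDCADDDCA ⇒ DD·AB·DCA·AA·DD·DCA·DCA·DCA·AA·DD
    A ↦ DD
    B ↦ AB
    C ↦ AA
    D ↦ DCA

A->DD, B->AB, C->AA, D->DCA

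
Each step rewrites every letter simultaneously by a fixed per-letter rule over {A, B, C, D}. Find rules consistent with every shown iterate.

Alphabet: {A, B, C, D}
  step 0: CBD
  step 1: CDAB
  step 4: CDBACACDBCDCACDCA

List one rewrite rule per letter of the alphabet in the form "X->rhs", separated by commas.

  step 0 ⇒ step 1: CBD ⇒ CD·A·B
    B ↦ A
    C ↦ CD
    D ↦ B
    A ↦ CA  (constrained at step 1)

A->CA, B->A, C->CD, D->B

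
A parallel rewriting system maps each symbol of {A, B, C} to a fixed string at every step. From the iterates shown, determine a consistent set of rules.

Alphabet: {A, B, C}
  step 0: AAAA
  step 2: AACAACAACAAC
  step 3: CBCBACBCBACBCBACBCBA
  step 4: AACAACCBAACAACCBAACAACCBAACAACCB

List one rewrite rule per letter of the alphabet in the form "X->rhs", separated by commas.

A->CB, B->AC, C->A

  step 3 ⇒ step 4: CBCBACBCBACBCBACBCBA ⇒ A·AC·A·AC·CB·A·AC·A·AC·CB·A·AC·A·AC·CB·A·AC·A·AC·CB
    A ↦ CB
    B ↦ AC
    C ↦ A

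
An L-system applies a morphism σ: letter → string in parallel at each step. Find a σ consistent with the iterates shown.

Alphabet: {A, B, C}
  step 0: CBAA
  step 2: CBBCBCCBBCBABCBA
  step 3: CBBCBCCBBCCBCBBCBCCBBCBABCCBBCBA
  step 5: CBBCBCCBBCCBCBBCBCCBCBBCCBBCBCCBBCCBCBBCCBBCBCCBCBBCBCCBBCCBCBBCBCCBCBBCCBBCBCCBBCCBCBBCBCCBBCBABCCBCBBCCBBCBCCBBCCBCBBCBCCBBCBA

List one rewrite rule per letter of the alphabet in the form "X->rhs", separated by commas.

A->BA, B->BC, C->CB

  step 2 ⇒ step 3: CBBCBCCBBCBABCBA ⇒ CB·BC·BC·CB·BC·CB·CB·BC·BC·CB·BC·BA·BC·CB·BC·BA
    A ↦ BA
    B ↦ BC
    C ↦ CB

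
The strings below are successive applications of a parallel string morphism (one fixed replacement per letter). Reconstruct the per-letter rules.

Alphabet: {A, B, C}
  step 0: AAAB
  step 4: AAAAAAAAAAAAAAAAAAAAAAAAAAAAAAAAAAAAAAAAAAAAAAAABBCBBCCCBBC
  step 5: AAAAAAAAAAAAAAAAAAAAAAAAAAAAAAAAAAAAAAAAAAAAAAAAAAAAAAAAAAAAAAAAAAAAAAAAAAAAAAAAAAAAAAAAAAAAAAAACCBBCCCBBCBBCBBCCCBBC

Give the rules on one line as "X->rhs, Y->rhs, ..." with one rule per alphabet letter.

A->AA, B->C, C->BBC

  step 4 ⇒ step 5: AAAAAAAAAAAAAAAAAAAAAAAAAAAAAAAAAAAAAAAAAAAAAAAABBCBBCCCBBC ⇒ AA·AA·AA·AA·AA·AA·AA·AA·AA·AA·AA·AA·AA·AA·AA·AA·AA·AA·AA·AA·AA·AA·AA·AA·AA·AA·AA·AA·AA·AA·AA·AA·AA·AA·AA·AA·AA·AA·AA·AA·AA·AA·AA·AA·AA·AA·AA·AA·C·C·BBC·C·C·BBC·BBC·BBC·C·C·BBC
    A ↦ AA
    B ↦ C
    C ↦ BBC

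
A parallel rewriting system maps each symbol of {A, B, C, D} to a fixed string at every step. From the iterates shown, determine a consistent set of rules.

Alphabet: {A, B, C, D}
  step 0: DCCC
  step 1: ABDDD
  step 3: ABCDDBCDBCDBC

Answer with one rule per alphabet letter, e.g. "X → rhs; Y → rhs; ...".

A->DB, B->C, C->D, D->AB

  step 0 ⇒ step 1: DCCC ⇒ AB·D·D·D
    C ↦ D
    D ↦ AB
    A ↦ DB  (constrained at step 1)
    B ↦ C  (constrained at step 1)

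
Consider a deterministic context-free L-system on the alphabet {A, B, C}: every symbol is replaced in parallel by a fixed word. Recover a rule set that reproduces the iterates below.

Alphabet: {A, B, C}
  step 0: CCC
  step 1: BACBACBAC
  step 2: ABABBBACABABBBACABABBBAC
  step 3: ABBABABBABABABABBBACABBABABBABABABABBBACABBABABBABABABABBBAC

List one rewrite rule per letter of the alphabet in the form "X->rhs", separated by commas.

  step 2 ⇒ step 3: ABABBBACABABBBACABABBBAC ⇒ ABB·AB·ABB·AB·AB·AB·ABB·BAC·ABB·AB·ABB·AB·AB·AB·ABB·BAC·ABB·AB·ABB·AB·AB·AB·ABB·BAC
    A ↦ ABB
    B ↦ AB
    C ↦ BAC

A->ABB, B->AB, C->BAC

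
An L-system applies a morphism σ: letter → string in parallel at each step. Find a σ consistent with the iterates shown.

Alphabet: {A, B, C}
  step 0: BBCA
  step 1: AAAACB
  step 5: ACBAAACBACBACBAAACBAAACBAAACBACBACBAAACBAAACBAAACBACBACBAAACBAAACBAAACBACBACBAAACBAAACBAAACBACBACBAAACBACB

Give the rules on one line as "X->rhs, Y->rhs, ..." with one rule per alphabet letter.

A->ACB, B->A, C->A

  step 0 ⇒ step 1: BBCA ⇒ A·A·A·ACB
    A ↦ ACB
    B ↦ A
    C ↦ A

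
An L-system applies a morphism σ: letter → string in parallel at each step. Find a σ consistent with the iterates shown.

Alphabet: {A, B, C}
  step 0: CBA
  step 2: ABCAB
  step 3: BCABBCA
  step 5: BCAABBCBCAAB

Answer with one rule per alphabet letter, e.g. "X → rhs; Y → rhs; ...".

A->BC, B->A, C->B

  step 2 ⇒ step 3: ABCAB ⇒ BC·A·B·BC·A
    A ↦ BC
    B ↦ A
    C ↦ B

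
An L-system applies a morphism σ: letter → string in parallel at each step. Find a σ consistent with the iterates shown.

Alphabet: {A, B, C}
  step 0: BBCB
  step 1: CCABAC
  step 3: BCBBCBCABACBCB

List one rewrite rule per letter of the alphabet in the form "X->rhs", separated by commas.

A->B, B->C, C->ABA

  step 0 ⇒ step 1: BBCB ⇒ C·C·ABA·C
    B ↦ C
    C ↦ ABA
    A ↦ B  (constrained at step 1)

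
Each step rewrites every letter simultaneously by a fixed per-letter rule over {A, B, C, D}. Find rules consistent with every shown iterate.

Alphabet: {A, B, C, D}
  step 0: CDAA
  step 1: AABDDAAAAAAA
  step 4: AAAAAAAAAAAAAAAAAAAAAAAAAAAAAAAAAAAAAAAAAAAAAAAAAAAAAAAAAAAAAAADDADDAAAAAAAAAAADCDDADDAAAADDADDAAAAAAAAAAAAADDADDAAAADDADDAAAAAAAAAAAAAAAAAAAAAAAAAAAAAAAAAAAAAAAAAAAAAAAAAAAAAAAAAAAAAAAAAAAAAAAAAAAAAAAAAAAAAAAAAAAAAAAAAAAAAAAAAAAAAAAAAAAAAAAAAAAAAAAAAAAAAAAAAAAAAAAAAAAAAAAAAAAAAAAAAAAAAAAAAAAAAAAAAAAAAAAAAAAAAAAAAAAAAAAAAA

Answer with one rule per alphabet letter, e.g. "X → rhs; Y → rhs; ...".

  step 0 ⇒ step 1: CDAA ⇒ AAB·DDA·AAA·AAA
    A ↦ AAA
    C ↦ AAB
    D ↦ DDA
    B ↦ ADC  (constrained at step 1)

A->AAA, B->ADC, C->AAB, D->DDA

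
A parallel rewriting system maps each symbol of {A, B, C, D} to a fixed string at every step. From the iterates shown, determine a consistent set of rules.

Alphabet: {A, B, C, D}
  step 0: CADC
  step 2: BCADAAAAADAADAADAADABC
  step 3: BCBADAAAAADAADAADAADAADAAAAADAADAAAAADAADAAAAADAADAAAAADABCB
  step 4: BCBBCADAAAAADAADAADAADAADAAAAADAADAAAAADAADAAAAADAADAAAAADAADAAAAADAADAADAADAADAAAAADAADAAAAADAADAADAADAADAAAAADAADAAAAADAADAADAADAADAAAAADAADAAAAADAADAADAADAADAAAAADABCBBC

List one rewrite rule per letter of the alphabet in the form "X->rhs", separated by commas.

  step 3 ⇒ step 4: BCBADAAAAADAADAADAADAADAAAAADAADAAAAADAADAAAAADAADAAAAADABCB ⇒ BC·B·BC·ADA·AAA·ADA·ADA·ADA·ADA·ADA·AAA·ADA·ADA·AAA·ADA·ADA·AAA·ADA·ADA·AAA·ADA·ADA·AAA·ADA·ADA·ADA·ADA·ADA·AAA·ADA·ADA·AAA·ADA·ADA·ADA·ADA·ADA·AAA·ADA·ADA·AAA·ADA·ADA·ADA·ADA·ADA·AAA·ADA·ADA·AAA·ADA·ADA·ADA·ADA·ADA·AAA·ADA·BC·B·BC
    A ↦ ADA
    B ↦ BC
    C ↦ B
    D ↦ AAA

A->ADA, B->BC, C->B, D->AAA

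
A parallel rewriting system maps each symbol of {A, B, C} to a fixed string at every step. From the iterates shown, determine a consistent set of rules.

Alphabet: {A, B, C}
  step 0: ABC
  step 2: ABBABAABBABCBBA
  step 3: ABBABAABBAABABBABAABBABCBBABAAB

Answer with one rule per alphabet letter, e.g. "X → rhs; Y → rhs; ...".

  step 2 ⇒ step 3: ABBABAABBABCBBA ⇒ AB·BA·BA·AB·BA·AB·AB·BA·BA·AB·BA·BCB·BA·BA·AB
    A ↦ AB
    B ↦ BA
    C ↦ BCB

A->AB, B->BA, C->BCB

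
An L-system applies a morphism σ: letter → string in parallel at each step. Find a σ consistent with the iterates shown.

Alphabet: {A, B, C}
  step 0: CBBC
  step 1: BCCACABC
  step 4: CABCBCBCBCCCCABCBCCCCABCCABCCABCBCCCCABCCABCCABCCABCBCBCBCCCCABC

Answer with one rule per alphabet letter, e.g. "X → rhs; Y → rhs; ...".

A->CC, B->CA, C->BC

  step 0 ⇒ step 1: CBBC ⇒ BC·CA·CA·BC
    B ↦ CA
    C ↦ BC
    A ↦ CC  (constrained at step 1)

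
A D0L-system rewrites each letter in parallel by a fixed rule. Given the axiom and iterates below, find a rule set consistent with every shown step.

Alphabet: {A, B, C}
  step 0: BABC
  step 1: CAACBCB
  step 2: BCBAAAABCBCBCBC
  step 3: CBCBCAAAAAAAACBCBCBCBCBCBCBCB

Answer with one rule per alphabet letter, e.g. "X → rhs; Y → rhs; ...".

  step 2 ⇒ step 3: BCBAAAABCBCBCBC ⇒ C·BCB·C·AA·AA·AA·AA·C·BCB·C·BCB·C·BCB·C·BCB
    A ↦ AA
    B ↦ C
    C ↦ BCB

A->AA, B->C, C->BCB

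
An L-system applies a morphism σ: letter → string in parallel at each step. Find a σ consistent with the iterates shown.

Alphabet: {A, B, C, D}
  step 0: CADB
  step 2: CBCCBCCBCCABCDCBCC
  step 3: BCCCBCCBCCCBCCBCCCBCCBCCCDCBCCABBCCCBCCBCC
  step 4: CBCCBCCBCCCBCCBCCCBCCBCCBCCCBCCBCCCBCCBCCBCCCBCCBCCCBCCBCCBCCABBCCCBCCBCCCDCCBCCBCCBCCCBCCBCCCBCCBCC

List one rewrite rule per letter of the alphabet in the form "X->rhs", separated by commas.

A->CD, B->C, C->BCC, D->AB

  step 3 ⇒ step 4: BCCCBCCBCCCBCCBCCCBCCBCCCDCBCCABBCCCBCCBCC ⇒ C·BCC·BCC·BCC·C·BCC·BCC·C·BCC·BCC·BCC·C·BCC·BCC·C·BCC·BCC·BCC·C·BCC·BCC·C·BCC·BCC·BCC·AB·BCC·C·BCC·BCC·CD·C·C·BCC·BCC·BCC·C·BCC·BCC·C·BCC·BCC
    A ↦ CD
    B ↦ C
    C ↦ BCC
    D ↦ AB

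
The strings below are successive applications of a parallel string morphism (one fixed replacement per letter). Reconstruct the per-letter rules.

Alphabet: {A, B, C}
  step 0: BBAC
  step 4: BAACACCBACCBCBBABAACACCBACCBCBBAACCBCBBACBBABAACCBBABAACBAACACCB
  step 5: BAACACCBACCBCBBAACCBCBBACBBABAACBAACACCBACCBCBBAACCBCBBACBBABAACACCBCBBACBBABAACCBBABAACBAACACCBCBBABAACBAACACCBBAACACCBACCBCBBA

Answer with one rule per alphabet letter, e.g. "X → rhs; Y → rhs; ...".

A->AC, B->BA, C->CB

  step 4 ⇒ step 5: BAACACCBACCBCBBABAACACCBACCBCBBAACCBCBBACBBABAACCBBABAACBAACACCB ⇒ BA·AC·AC·CB·AC·CB·CB·BA·AC·CB·CB·BA·CB·BA·BA·AC·BA·AC·AC·CB·AC·CB·CB·BA·AC·CB·CB·BA·CB·BA·BA·AC·AC·CB·CB·BA·CB·BA·BA·AC·CB·BA·BA·AC·BA·AC·AC·CB·CB·BA·BA·AC·BA·AC·AC·CB·BA·AC·AC·CB·AC·CB·CB·BA
    A ↦ AC
    B ↦ BA
    C ↦ CB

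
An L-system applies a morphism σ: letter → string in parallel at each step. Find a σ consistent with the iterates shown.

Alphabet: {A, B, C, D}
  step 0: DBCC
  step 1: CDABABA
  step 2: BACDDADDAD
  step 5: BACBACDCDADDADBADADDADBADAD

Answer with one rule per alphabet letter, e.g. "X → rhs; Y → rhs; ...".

A->D, B->DA, C->BA, D->C

  step 1 ⇒ step 2: CDABABA ⇒ BA·C·D·DA·D·DA·D
    A ↦ D
    B ↦ DA
    C ↦ BA
    D ↦ C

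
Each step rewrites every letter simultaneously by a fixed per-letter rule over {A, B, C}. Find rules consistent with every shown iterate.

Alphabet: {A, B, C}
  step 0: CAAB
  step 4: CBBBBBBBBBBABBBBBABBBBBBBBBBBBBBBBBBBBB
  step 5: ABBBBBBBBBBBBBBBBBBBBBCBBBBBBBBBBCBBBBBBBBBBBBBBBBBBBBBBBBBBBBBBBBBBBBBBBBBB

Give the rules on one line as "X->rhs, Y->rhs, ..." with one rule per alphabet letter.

  step 4 ⇒ step 5: CBBBBBBBBBBABBBBBABBBBBBBBBBBBBBBBBBBBB ⇒ AB·BB·BB·BB·BB·BB·BB·BB·BB·BB·BB·C·BB·BB·BB·BB·BB·C·BB·BB·BB·BB·BB·BB·BB·BB·BB·BB·BB·BB·BB·BB·BB·BB·BB·BB·BB·BB·BB
    A ↦ C
    B ↦ BB
    C ↦ AB

A->C, B->BB, C->AB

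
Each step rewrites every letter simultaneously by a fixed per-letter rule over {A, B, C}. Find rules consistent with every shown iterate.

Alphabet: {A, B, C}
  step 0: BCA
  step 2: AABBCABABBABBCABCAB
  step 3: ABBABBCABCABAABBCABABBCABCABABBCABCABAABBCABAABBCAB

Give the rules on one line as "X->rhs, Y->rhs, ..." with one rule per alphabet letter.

A->ABB, B->CAB, C->A

  step 2 ⇒ step 3: AABBCABABBABBCABCAB ⇒ ABB·ABB·CAB·CAB·A·ABB·CAB·ABB·CAB·CAB·ABB·CAB·CAB·A·ABB·CAB·A·ABB·CAB
    A ↦ ABB
    B ↦ CAB
    C ↦ A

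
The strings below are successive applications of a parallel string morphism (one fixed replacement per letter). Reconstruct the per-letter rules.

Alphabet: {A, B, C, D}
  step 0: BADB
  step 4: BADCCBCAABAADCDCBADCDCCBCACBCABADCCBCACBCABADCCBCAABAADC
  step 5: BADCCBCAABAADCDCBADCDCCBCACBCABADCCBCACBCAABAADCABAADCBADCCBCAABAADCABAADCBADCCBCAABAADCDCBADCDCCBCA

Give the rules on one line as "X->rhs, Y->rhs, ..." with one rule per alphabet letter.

A->DC, B->BA, C->A, D->CBC

  step 4 ⇒ step 5: BADCCBCAABAADCDCBADCDCCBCACBCABADCCBCACBCABADCCBCAABAADC ⇒ BA·DC·CBC·A·A·BA·A·DC·DC·BA·DC·DC·CBC·A·CBC·A·BA·DC·CBC·A·CBC·A·A·BA·A·DC·A·BA·A·DC·BA·DC·CBC·A·A·BA·A·DC·A·BA·A·DC·BA·DC·CBC·A·A·BA·A·DC·DC·BA·DC·DC·CBC·A
    A ↦ DC
    B ↦ BA
    C ↦ A
    D ↦ CBC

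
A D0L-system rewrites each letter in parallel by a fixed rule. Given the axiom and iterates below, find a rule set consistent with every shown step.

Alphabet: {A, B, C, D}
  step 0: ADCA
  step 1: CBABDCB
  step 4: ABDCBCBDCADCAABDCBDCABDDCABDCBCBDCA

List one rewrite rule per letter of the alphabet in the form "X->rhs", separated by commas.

  step 0 ⇒ step 1: ADCA ⇒ CB·A·BD·CB
    A ↦ CB
    C ↦ BD
    D ↦ A
    B ↦ DC  (constrained at step 1)

A->CB, B->DC, C->BD, D->A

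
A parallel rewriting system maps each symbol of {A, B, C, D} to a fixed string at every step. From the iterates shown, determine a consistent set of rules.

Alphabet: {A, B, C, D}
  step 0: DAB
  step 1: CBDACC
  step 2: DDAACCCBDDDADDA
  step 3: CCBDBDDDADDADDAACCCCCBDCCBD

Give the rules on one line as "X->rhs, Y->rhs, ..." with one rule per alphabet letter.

  step 2 ⇒ step 3: DDAACCCBDDDADDA ⇒ C·C·BD·BD·DDA·DDA·DDA·ACC·C·C·C·BD·C·C·BD
    A ↦ BD
    B ↦ ACC
    C ↦ DDA
    D ↦ C

A->BD, B->ACC, C->DDA, D->C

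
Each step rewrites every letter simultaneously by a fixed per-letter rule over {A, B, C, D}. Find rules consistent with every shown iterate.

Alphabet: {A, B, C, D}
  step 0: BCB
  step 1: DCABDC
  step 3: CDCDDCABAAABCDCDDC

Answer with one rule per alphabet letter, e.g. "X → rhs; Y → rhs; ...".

  step 0 ⇒ step 1: BCB ⇒ DC·AB·DC
    B ↦ DC
    C ↦ AB
    A ↦ CD  (constrained at step 1)
    D ↦ A  (constrained at step 1)

A->CD, B->DC, C->AB, D->A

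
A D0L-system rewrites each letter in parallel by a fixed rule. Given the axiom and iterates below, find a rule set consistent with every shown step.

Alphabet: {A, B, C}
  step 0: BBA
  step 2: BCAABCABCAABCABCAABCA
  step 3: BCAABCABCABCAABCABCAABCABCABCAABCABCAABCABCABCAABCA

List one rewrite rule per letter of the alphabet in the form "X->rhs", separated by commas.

A->BCA, B->BCA, C->A

  step 2 ⇒ step 3: BCAABCABCAABCABCAABCA ⇒ BCA·A·BCA·BCA·BCA·A·BCA·BCA·A·BCA·BCA·BCA·A·BCA·BCA·A·BCA·BCA·BCA·A·BCA
    A ↦ BCA
    B ↦ BCA
    C ↦ A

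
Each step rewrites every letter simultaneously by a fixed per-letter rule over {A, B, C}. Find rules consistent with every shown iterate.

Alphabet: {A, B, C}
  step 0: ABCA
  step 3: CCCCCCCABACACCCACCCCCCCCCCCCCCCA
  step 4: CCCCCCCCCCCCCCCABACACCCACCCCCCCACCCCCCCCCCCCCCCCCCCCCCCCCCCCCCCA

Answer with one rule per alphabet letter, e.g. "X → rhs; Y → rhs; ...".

A->CA, B->BA, C->CC

  step 3 ⇒ step 4: CCCCCCCABACACCCACCCCCCCCCCCCCCCA ⇒ CC·CC·CC·CC·CC·CC·CC·CA·BA·CA·CC·CA·CC·CC·CC·CA·CC·CC·CC·CC·CC·CC·CC·CC·CC·CC·CC·CC·CC·CC·CC·CA
    A ↦ CA
    B ↦ BA
    C ↦ CC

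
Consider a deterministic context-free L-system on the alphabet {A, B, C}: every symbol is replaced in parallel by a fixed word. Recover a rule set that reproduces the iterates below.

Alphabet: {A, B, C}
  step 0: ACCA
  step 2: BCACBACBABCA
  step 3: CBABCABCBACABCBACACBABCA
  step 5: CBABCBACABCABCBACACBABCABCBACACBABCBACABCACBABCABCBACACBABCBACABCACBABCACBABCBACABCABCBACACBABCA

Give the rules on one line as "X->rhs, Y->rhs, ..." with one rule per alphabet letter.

  step 2 ⇒ step 3: BCACBACBABCA ⇒ CBA·B·CA·B·CBA·CA·B·CBA·CA·CBA·B·CA
    A ↦ CA
    B ↦ CBA
    C ↦ B

A->CA, B->CBA, C->B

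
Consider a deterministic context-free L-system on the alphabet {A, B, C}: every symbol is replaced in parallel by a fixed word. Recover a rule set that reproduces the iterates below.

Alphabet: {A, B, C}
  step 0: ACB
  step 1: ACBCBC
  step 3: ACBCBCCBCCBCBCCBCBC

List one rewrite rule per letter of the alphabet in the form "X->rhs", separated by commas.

  step 0 ⇒ step 1: ACB ⇒ ACB·CB·C
    A ↦ ACB
    B ↦ C
    C ↦ CB

A->ACB, B->C, C->CB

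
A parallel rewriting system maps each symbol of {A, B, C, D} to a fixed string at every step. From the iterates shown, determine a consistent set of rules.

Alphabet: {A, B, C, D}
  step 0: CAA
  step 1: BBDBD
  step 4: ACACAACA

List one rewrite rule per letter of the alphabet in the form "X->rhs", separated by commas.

A->BD, B->A, C->B, D->C

  step 0 ⇒ step 1: CAA ⇒ B·BD·BD
    A ↦ BD
    C ↦ B
    B ↦ A  (constrained at step 1)
    D ↦ C  (constrained at step 1)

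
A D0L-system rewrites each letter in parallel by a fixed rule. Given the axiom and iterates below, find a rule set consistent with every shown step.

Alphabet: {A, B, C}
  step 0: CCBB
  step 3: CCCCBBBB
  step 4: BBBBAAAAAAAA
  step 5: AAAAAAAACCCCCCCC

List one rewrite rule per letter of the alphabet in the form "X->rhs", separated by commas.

  step 4 ⇒ step 5: BBBBAAAAAAAA ⇒ AA·AA·AA·AA·C·C·C·C·C·C·C·C
    A ↦ C
    B ↦ AA
  step 3 ⇒ step 4: CCCCBBBB ⇒ B·B·B·B·AA·AA·AA·AA
    C ↦ B

A->C, B->AA, C->B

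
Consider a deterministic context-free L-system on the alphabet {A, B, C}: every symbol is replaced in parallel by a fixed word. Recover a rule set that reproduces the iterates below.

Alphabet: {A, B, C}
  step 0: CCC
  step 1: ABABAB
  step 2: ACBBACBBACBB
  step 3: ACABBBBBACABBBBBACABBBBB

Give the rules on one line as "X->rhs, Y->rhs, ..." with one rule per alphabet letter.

  step 2 ⇒ step 3: ACBBACBBACBB ⇒ AC·AB·BB·BB·AC·AB·BB·BB·AC·AB·BB·BB
    A ↦ AC
    B ↦ BB
    C ↦ AB

A->AC, B->BB, C->AB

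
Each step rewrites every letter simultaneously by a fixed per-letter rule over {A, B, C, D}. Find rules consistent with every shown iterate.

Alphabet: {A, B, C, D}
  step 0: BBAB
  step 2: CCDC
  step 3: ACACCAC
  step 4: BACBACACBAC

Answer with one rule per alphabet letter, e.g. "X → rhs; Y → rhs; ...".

  step 3 ⇒ step 4: ACACCAC ⇒ B·AC·B·AC·AC·B·AC
    A ↦ B
    C ↦ AC
    B ↦ D  (constrained at step 0)
  step 2 ⇒ step 3: CCDC ⇒ AC·AC·C·AC
    D ↦ C

A->B, B->D, C->AC, D->C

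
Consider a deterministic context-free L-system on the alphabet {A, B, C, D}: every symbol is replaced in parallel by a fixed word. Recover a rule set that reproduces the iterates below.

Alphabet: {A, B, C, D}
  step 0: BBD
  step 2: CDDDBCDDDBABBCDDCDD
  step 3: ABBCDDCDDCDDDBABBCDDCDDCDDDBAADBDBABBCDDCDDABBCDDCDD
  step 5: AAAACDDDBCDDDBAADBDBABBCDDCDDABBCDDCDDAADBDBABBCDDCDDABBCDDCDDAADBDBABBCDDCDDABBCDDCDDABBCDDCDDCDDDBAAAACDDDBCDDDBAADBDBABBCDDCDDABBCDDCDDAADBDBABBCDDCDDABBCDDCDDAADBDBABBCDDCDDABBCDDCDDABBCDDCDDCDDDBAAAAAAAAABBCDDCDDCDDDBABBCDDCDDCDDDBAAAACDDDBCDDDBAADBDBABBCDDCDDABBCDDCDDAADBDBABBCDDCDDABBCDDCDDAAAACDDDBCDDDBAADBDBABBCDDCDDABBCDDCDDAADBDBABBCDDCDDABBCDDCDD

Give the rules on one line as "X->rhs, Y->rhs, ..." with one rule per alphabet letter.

  step 2 ⇒ step 3: CDDDBCDDDBABBCDDCDD ⇒ ABB·CDD·CDD·CDD·DB·ABB·CDD·CDD·CDD·DB·AA·DB·DB·ABB·CDD·CDD·ABB·CDD·CDD
    A ↦ AA
    B ↦ DB
    C ↦ ABB
    D ↦ CDD

A->AA, B->DB, C->ABB, D->CDD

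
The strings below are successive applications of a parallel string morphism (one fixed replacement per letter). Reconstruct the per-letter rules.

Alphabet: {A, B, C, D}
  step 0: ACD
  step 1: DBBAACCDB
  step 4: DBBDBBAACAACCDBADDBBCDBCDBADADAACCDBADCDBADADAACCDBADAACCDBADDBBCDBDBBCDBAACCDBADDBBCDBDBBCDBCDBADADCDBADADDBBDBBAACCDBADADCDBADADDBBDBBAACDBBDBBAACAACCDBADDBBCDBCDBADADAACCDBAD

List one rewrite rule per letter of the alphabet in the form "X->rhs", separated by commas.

  step 0 ⇒ step 1: ACD ⇒ DBB·AAC·CDB
    A ↦ DBB
    C ↦ AAC
    D ↦ CDB
    B ↦ AD  (constrained at step 1)

A->DBB, B->AD, C->AAC, D->CDB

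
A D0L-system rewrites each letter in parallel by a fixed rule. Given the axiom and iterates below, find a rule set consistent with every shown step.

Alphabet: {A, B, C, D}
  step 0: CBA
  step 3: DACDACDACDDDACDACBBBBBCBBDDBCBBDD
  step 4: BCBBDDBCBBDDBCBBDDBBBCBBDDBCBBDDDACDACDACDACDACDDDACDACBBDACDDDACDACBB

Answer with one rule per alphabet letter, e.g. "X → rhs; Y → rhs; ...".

A->CBB, B->DAC, C->DD, D->B

  step 3 ⇒ step 4: DACDACDACDDDACDACBBBBBCBBDDBCBBDD ⇒ B·CBB·DD·B·CBB·DD·B·CBB·DD·B·B·B·CBB·DD·B·CBB·DD·DAC·DAC·DAC·DAC·DAC·DD·DAC·DAC·B·B·DAC·DD·DAC·DAC·B·B
    A ↦ CBB
    B ↦ DAC
    C ↦ DD
    D ↦ B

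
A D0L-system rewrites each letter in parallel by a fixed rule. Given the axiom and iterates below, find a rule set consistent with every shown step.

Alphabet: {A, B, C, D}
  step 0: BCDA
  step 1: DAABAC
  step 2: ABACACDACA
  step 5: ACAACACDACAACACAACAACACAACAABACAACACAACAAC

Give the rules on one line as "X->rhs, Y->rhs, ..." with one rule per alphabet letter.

  step 1 ⇒ step 2: DAABAC ⇒ AB·AC·AC·D·AC·A
    A ↦ AC
    B ↦ D
    C ↦ A
    D ↦ AB

A->AC, B->D, C->A, D->AB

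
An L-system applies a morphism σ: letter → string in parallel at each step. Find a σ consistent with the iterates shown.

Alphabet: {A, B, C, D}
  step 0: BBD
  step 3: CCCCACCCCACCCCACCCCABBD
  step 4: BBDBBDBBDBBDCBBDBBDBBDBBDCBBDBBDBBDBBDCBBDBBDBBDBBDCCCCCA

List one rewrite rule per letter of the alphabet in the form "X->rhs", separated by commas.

A->C, B->C, C->BBD, D->CCA

  step 3 ⇒ step 4: CCCCACCCCACCCCACCCCABBD ⇒ BBD·BBD·BBD·BBD·C·BBD·BBD·BBD·BBD·C·BBD·BBD·BBD·BBD·C·BBD·BBD·BBD·BBD·C·C·C·CCA
    A ↦ C
    B ↦ C
    C ↦ BBD
    D ↦ CCA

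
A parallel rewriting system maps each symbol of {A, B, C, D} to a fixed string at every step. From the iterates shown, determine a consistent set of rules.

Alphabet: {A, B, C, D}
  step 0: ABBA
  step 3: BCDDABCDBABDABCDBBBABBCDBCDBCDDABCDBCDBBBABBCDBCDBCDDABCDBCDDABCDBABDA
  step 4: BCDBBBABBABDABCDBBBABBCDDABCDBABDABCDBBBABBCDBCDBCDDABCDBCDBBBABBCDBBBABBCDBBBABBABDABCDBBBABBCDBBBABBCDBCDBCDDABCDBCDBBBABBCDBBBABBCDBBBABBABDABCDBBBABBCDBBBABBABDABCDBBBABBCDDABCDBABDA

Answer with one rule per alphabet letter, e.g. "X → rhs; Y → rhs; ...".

  step 3 ⇒ step 4: BCDDABCDBABDABCDBBBABBCDBCDBCDDABCDBCDBBBABBCDBCDBCDDABCDBCDDABCDBABDA ⇒ BCD·BB·BAB·BAB·DA·BCD·BB·BAB·BCD·DA·BCD·BAB·DA·BCD·BB·BAB·BCD·BCD·BCD·DA·BCD·BCD·BB·BAB·BCD·BB·BAB·BCD·BB·BAB·BAB·DA·BCD·BB·BAB·BCD·BB·BAB·BCD·BCD·BCD·DA·BCD·BCD·BB·BAB·BCD·BB·BAB·BCD·BB·BAB·BAB·DA·BCD·BB·BAB·BCD·BB·BAB·BAB·DA·BCD·BB·BAB·BCD·DA·BCD·BAB·DA
    A ↦ DA
    B ↦ BCD
    C ↦ BB
    D ↦ BAB

A->DA, B->BCD, C->BB, D->BAB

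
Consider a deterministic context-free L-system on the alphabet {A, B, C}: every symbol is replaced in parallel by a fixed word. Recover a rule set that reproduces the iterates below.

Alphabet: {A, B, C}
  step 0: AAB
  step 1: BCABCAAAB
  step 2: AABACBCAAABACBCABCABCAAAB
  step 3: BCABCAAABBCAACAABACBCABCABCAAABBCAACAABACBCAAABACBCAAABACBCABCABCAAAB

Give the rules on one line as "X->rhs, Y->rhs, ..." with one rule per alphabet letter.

A->BCA, B->AAB, C->AC

  step 2 ⇒ step 3: AABACBCAAABACBCABCABCAAAB ⇒ BCA·BCA·AAB·BCA·AC·AAB·AC·BCA·BCA·BCA·AAB·BCA·AC·AAB·AC·BCA·AAB·AC·BCA·AAB·AC·BCA·BCA·BCA·AAB
    A ↦ BCA
    B ↦ AAB
    C ↦ AC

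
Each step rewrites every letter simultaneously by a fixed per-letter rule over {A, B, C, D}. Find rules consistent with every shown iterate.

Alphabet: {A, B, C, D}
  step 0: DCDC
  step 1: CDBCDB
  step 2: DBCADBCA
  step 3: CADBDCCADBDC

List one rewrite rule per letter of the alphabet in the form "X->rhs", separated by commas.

  step 2 ⇒ step 3: DBCADBCA ⇒ C·A·DB·DC·C·A·DB·DC
    A ↦ DC
    B ↦ A
    C ↦ DB
    D ↦ C

A->DC, B->A, C->DB, D->C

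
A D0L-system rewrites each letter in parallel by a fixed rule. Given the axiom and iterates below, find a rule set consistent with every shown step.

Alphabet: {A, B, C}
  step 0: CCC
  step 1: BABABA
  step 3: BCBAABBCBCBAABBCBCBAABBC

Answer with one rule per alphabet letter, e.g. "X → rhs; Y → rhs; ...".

A->AB, B->BC, C->BA

  step 0 ⇒ step 1: CCC ⇒ BA·BA·BA
    C ↦ BA
    A ↦ AB  (constrained at step 1)
    B ↦ BC  (constrained at step 1)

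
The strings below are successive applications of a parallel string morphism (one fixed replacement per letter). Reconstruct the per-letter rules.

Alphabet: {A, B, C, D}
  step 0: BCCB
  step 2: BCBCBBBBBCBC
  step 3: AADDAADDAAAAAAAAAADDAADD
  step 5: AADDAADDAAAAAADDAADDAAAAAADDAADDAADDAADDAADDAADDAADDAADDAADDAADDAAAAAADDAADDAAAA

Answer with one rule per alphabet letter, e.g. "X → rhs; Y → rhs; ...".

A->BC, B->AA, C->DD, D->B

  step 2 ⇒ step 3: BCBCBBBBBCBC ⇒ AA·DD·AA·DD·AA·AA·AA·AA·AA·DD·AA·DD
    B ↦ AA
    C ↦ DD
    A ↦ BC  (constrained at step 3)
    D ↦ B  (constrained at step 3)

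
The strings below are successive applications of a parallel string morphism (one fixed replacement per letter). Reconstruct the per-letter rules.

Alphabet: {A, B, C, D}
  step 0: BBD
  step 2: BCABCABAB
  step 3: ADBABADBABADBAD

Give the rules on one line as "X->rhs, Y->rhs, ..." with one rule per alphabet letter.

  step 2 ⇒ step 3: BCABCABAB ⇒ AD·BA·B·AD·BA·B·AD·B·AD
    A ↦ B
    B ↦ AD
    C ↦ BA
    D ↦ CA  (constrained at step 0)

A->B, B->AD, C->BA, D->CA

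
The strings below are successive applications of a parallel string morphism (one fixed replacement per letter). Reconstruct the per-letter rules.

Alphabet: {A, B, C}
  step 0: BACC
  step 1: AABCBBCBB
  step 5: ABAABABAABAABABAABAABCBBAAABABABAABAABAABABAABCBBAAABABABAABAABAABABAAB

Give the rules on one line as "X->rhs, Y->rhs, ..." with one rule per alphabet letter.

  step 0 ⇒ step 1: BACC ⇒ A·AB·CBB·CBB
    A ↦ AB
    B ↦ A
    C ↦ CBB

A->AB, B->A, C->CBB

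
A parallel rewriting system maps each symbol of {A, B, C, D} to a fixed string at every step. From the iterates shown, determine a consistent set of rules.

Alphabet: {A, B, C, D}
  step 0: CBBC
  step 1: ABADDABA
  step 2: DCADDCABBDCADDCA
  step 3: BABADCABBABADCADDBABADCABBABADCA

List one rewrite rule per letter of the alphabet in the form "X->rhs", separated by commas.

  step 2 ⇒ step 3: DCADDCABBDCADDCA ⇒ B·ABA·DCA·B·B·ABA·DCA·D·D·B·ABA·DCA·B·B·ABA·DCA
    A ↦ DCA
    B ↦ D
    C ↦ ABA
    D ↦ B

A->DCA, B->D, C->ABA, D->B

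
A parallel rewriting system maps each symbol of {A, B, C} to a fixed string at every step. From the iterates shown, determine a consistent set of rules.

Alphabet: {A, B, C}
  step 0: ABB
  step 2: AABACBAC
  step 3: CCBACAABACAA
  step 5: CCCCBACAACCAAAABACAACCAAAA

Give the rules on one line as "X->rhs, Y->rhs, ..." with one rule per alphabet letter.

A->C, B->BA, C->AA

  step 2 ⇒ step 3: AABACBAC ⇒ C·C·BA·C·AA·BA·C·AA
    A ↦ C
    B ↦ BA
    C ↦ AA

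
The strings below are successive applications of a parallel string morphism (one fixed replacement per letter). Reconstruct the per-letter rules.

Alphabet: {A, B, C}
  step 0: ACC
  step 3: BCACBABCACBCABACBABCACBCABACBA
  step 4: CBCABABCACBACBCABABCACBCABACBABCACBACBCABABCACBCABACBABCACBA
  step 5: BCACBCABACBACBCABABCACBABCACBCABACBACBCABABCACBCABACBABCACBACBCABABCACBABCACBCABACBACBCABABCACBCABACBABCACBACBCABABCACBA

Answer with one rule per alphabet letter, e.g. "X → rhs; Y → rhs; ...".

A->BA, B->C, C->BCA

  step 4 ⇒ step 5: CBCABABCACBACBCABABCACBCABACBABCACBACBCABABCACBCABACBABCACBA ⇒ BCA·C·BCA·BA·C·BA·C·BCA·BA·BCA·C·BA·BCA·C·BCA·BA·C·BA·C·BCA·BA·BCA·C·BCA·BA·C·BA·BCA·C·BA·C·BCA·BA·BCA·C·BA·BCA·C·BCA·BA·C·BA·C·BCA·BA·BCA·C·BCA·BA·C·BA·BCA·C·BA·C·BCA·BA·BCA·C·BA
    A ↦ BA
    B ↦ C
    C ↦ BCA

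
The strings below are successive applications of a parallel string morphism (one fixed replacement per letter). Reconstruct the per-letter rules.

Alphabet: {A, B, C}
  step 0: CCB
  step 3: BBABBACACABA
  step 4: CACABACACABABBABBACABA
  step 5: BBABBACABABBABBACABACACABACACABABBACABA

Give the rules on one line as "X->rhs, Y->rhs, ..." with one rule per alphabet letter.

  step 4 ⇒ step 5: CACABACACABABBABBACABA ⇒ B·BA·B·BA·CA·BA·B·BA·B·BA·CA·BA·CA·CA·BA·CA·CA·BA·B·BA·CA·BA
    A ↦ BA
    B ↦ CA
    C ↦ B

A->BA, B->CA, C->B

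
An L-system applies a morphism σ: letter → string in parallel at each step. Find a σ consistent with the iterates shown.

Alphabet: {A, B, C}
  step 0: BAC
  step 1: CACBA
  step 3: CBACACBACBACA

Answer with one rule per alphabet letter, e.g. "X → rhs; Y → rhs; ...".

  step 0 ⇒ step 1: BAC ⇒ CA·CB·A
    A ↦ CB
    B ↦ CA
    C ↦ A

A->CB, B->CA, C->A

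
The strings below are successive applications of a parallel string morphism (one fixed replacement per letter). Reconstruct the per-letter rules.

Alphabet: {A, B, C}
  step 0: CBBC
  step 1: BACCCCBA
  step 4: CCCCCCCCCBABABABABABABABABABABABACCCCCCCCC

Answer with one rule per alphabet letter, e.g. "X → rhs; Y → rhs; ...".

  step 0 ⇒ step 1: CBBC ⇒ BA·CC·CC·BA
    B ↦ CC
    C ↦ BA
    A ↦ C  (constrained at step 1)

A->C, B->CC, C->BA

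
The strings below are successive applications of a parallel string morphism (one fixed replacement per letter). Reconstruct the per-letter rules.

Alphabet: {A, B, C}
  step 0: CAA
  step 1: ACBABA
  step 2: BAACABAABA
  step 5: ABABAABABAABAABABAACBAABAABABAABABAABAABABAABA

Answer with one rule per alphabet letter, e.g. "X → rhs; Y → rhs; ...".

A->BA, B->A, C->AC

  step 1 ⇒ step 2: ACBABA ⇒ BA·AC·A·BA·A·BA
    A ↦ BA
    B ↦ A
    C ↦ AC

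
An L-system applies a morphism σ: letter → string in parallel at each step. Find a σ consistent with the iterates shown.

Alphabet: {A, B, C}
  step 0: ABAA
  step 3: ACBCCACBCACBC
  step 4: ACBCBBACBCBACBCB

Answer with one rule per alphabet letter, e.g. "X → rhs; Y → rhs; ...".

  step 3 ⇒ step 4: ACBCCACBCACBC ⇒ AC·B·C·B·B·AC·B·C·B·AC·B·C·B
    A ↦ AC
    B ↦ C
    C ↦ B

A->AC, B->C, C->B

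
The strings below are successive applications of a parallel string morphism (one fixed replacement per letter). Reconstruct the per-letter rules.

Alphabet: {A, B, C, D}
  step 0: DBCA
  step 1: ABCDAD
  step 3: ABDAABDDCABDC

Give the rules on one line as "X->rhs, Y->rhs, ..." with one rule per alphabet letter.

A->D, B->C, C->DA, D->AB

  step 0 ⇒ step 1: DBCA ⇒ AB·C·DA·D
    A ↦ D
    B ↦ C
    C ↦ DA
    D ↦ AB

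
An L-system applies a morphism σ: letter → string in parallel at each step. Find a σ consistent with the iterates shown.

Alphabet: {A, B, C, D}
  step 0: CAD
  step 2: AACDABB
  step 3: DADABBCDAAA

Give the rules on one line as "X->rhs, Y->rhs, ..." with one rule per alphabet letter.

A->DA, B->A, C->BB, D->C

  step 2 ⇒ step 3: AACDABB ⇒ DA·DA·BB·C·DA·A·A
    A ↦ DA
    B ↦ A
    C ↦ BB
    D ↦ C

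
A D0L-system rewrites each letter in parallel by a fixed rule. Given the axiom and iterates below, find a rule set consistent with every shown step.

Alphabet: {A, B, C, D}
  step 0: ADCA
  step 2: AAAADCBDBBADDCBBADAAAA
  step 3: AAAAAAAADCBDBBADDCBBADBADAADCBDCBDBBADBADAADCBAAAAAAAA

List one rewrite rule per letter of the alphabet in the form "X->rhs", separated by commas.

  step 2 ⇒ step 3: AAAADCBDBBADDCBBADAAAA ⇒ AA·AA·AA·AA·DCB·DB·BAD·DCB·BAD·BAD·AA·DCB·DCB·DB·BAD·BAD·AA·DCB·AA·AA·AA·AA
    A ↦ AA
    B ↦ BAD
    C ↦ DB
    D ↦ DCB

A->AA, B->BAD, C->DB, D->DCB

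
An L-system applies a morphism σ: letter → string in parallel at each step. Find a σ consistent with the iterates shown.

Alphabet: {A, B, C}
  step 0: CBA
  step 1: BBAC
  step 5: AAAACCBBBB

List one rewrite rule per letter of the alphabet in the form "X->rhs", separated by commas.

A->C, B->A, C->BB

  step 0 ⇒ step 1: CBA ⇒ BB·A·C
    A ↦ C
    B ↦ A
    C ↦ BB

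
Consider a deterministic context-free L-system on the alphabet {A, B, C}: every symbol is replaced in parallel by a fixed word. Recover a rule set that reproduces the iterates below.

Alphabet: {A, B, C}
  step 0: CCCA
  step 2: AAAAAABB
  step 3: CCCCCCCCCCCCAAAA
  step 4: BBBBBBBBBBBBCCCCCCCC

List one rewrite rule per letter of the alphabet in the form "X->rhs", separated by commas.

A->CC, B->AA, C->B

  step 3 ⇒ step 4: CCCCCCCCCCCCAAAA ⇒ B·B·B·B·B·B·B·B·B·B·B·B·CC·CC·CC·CC
    A ↦ CC
    C ↦ B
  step 2 ⇒ step 3: AAAAAABB ⇒ CC·CC·CC·CC·CC·CC·AA·AA
    B ↦ AA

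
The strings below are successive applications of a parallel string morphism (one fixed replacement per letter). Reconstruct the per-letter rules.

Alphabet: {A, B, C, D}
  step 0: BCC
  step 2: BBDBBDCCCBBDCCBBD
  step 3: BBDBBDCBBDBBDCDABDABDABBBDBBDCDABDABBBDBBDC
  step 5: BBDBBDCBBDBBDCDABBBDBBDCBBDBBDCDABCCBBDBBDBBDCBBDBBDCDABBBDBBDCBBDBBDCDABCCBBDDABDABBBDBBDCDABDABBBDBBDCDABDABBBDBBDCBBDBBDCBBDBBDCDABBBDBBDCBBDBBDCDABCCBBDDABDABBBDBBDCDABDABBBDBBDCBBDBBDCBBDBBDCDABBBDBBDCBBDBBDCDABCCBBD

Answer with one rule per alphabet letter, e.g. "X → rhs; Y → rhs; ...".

A->C, B->BBD, C->DAB, D->C

  step 2 ⇒ step 3: BBDBBDCCCBBDCCBBD ⇒ BBD·BBD·C·BBD·BBD·C·DAB·DAB·DAB·BBD·BBD·C·DAB·DAB·BBD·BBD·C
    B ↦ BBD
    C ↦ DAB
    D ↦ C
    A ↦ C  (constrained at step 3)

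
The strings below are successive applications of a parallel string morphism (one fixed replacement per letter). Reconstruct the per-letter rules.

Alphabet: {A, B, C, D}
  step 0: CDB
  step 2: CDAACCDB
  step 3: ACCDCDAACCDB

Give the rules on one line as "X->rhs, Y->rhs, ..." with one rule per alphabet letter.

  step 2 ⇒ step 3: CDAACCDB ⇒ A·C·CD·CD·A·A·C·CDB
    A ↦ CD
    B ↦ CDB
    C ↦ A
    D ↦ C

A->CD, B->CDB, C->A, D->C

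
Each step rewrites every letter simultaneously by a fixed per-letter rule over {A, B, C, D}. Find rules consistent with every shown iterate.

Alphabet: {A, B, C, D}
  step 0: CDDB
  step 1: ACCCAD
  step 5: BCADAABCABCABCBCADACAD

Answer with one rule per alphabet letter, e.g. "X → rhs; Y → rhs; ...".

A->B, B->CAD, C->A, D->C

  step 0 ⇒ step 1: CDDB ⇒ A·C·C·CAD
    B ↦ CAD
    C ↦ A
    D ↦ C
    A ↦ B  (constrained at step 1)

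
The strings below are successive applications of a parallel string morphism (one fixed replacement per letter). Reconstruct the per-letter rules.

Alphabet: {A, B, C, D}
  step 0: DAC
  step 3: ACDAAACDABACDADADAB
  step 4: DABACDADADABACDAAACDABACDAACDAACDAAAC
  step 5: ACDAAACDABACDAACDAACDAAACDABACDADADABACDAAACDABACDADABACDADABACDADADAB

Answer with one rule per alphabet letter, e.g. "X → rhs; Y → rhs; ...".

A->DA, B->AAC, C->B, D->AC

  step 4 ⇒ step 5: DABACDADADABACDAAACDABACDAACDAACDAAAC ⇒ AC·DA·AAC·DA·B·AC·DA·AC·DA·AC·DA·AAC·DA·B·AC·DA·DA·DA·B·AC·DA·AAC·DA·B·AC·DA·DA·B·AC·DA·DA·B·AC·DA·DA·DA·B
    A ↦ DA
    B ↦ AAC
    C ↦ B
    D ↦ AC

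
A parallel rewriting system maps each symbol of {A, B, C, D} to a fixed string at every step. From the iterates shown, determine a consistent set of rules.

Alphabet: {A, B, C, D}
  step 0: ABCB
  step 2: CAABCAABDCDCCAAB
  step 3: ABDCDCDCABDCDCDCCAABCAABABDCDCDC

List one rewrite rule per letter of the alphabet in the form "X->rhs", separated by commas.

  step 2 ⇒ step 3: CAABCAABDCDCCAAB ⇒ AB·DC·DC·DC·AB·DC·DC·DC·CA·AB·CA·AB·AB·DC·DC·DC
    A ↦ DC
    B ↦ DC
    C ↦ AB
    D ↦ CA

A->DC, B->DC, C->AB, D->CA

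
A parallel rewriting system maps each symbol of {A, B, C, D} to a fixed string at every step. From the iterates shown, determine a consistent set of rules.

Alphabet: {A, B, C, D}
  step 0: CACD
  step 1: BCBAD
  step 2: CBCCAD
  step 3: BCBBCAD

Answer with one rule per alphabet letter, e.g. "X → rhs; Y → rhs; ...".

  step 2 ⇒ step 3: CBCCAD ⇒ B·C·B·B·C·AD
    A ↦ C
    B ↦ C
    C ↦ B
    D ↦ AD

A->C, B->C, C->B, D->AD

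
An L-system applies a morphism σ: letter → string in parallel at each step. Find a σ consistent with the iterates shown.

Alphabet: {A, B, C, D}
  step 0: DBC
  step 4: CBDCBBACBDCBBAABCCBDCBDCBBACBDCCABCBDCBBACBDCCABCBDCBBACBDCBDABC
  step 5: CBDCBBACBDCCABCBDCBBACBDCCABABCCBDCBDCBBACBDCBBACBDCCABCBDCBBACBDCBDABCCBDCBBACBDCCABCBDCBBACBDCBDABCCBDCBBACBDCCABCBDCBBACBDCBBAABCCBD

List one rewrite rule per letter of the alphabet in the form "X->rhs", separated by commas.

A->AB, B->C, C->CBD, D->BBA

  step 4 ⇒ step 5: CBDCBBACBDCBBAABCCBDCBDCBBACBDCCABCBDCBBACBDCCABCBDCBBACBDCBDABC ⇒ CBD·C·BBA·CBD·C·C·AB·CBD·C·BBA·CBD·C·C·AB·AB·C·CBD·CBD·C·BBA·CBD·C·BBA·CBD·C·C·AB·CBD·C·BBA·CBD·CBD·AB·C·CBD·C·BBA·CBD·C·C·AB·CBD·C·BBA·CBD·CBD·AB·C·CBD·C·BBA·CBD·C·C·AB·CBD·C·BBA·CBD·C·BBA·AB·C·CBD
    A ↦ AB
    B ↦ C
    C ↦ CBD
    D ↦ BBA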